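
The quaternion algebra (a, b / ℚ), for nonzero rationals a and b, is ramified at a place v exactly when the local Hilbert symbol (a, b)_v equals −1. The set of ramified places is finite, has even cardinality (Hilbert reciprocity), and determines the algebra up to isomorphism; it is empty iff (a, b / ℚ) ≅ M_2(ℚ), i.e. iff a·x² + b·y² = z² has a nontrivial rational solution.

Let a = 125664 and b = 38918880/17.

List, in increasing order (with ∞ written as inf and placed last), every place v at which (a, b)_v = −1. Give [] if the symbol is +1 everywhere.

[2, 7, 13, 17]

Mod squares: a ≡ 7854, b ≡ 510510. Check v ∈ {∞, 2, 3, 5, 7, 11, 13, 17}.
v=11: a=11^1·(≡6), b=11^1·(≡3) mod 11; (6|11)=-1, (3|11)=+1; (−1)^{1·1·5}·(-1)^1·(+1)^1 = +1.
v=2: v_2(a)=5, v_2(b)=5; units ≡ 7, 7 (mod 8); ε·ε+αω+βω = 1·1+5·0+5·0 ≡ 1  ⇒  (a,b)_2 = -1.
v=13: a=13^0·(≡6), b=13^1·(≡4) mod 13; (6|13)=-1, (4|13)=+1; (−1)^{0·1·6}·(-1)^1·(+1)^0 = -1.
v=7: a=7^1·(≡4), b=7^1·(≡2) mod 7; (4|7)=+1, (2|7)=+1; (−1)^{1·1·3}·(+1)^1·(+1)^1 = -1.
v=5: a=5^0·(≡4), b=5^1·(≡3) mod 5; (4|5)=+1, (3|5)=-1; (−1)^{0·1·2}·(+1)^1·(-1)^0 = +1.
v=3: a=3^1·(≡2), b=3^5·(≡1) mod 3; (2|3)=-1, (1|3)=+1; (−1)^{1·5·1}·(-1)^5·(+1)^1 = +1.
v=17: a=17^1·(≡14), b=17^-1·(≡15) mod 17; (14|17)=-1, (15|17)=+1; (−1)^{1·-1·8}·(-1)^-1·(+1)^1 = -1.
v=∞: 7854 > 0 and 510510 > 0  ⇒  (a,b)_∞ = +1.
|Ram(7854, 510510)| = 4, even; anisotropic at {2, 7, 13, 17}.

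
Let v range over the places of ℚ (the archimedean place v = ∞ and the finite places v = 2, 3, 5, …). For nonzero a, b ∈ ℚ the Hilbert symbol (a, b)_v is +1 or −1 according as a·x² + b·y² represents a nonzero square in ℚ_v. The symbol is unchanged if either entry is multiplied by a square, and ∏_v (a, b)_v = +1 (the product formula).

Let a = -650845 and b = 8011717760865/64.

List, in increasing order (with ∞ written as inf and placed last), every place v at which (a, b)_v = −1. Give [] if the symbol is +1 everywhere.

(a, b) ≡ (-650845, 32963385) mod (ℚ^×)²; places V = {2, 3, 5, 7, 13, 17, 19, 29, 31, 41, ∞}.
(a,b)_19: α=1, u≡2; β=1, v≡9 (mod 19); (2|19)=-1, (9|19)=+1; sign (−1)^1·-1^1·+1^1 = +1.
(a,b)_3: α=0, u≡2; β=1, v≡1 (mod 3); (2|3)=-1, (1|3)=+1; sign (−1)^0·-1^1·+1^0 = -1.
(a,b)_13: α=1, u≡11; β=1, v≡5 (mod 13); (11|13)=-1, (5|13)=-1; sign (−1)^0·-1^1·-1^1 = +1.
(a,b)_5: α=1, u≡1; β=1, v≡2 (mod 5); (1|5)=+1, (2|5)=-1; sign (−1)^0·+1^1·-1^1 = -1.
(a,b)_17: α=1, u≡16; β=2, v≡12 (mod 17); (16|17)=+1, (12|17)=-1; sign (−1)^0·+1^2·-1^1 = -1.
(a,b)_31: α=1, u≡23; β=1, v≡18 (mod 31); (23|31)=-1, (18|31)=+1; sign (−1)^1·-1^1·+1^1 = +1.
(a,b)_41: α=0, u≡30; β=1, v≡31 (mod 41); (30|41)=-1, (31|41)=+1; sign (−1)^0·-1^1·+1^0 = -1.
(a,b)_7: α=0, u≡1; β=1, v≡2 (mod 7); (1|7)=+1, (2|7)=+1; sign (−1)^0·+1^1·+1^0 = +1.
(a,b)_∞: sgn(-650845)=−, sgn(32963385)=+, so +1.
(a,b)_2: α=0, β=-6; u≡3, v≡1 (mod 8); ε(u)ε(v)=1·0, αω(v)=0·0, βω(u)=-6·1; sum ≡ 0  ⇒  +1.
(a,b)_29: α=0, u≡2; β=2, v≡22 (mod 29); (2|29)=-1, (22|29)=+1; sign (−1)^0·-1^2·+1^0 = +1.
(-650845, 32963385 / ℚ) ramifies at {3, 5, 17, 41}: a division algebra.

[3, 5, 17, 41]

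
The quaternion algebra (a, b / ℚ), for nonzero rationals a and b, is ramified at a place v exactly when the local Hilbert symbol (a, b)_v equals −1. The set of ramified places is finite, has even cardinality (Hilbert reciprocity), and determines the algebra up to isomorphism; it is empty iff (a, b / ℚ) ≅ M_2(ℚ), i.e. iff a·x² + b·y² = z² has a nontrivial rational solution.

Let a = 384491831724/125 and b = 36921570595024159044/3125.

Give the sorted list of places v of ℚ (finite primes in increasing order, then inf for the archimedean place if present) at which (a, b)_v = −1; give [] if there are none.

(a, b) ≡ (53295, 5005) mod (ℚ^×)²; places V = {2, 3, 5, 7, 11, 13, 17, 19, ∞}.
(a,b)_13: α=2, u≡2; β=3, v≡8 (mod 13); (2|13)=-1, (8|13)=-1; sign (−1)^0·-1^3·-1^2 = -1.
(a,b)_3: α=3, u≡2; β=6, v≡1 (mod 3); (2|3)=-1, (1|3)=+1; sign (−1)^0·-1^6·+1^3 = +1.
(a,b)_5: α=-3, u≡4; β=-5, v≡4 (mod 5); (4|5)=+1, (4|5)=+1; sign (−1)^0·+1^-5·+1^-3 = +1.
(a,b)_2: α=2, β=2; u≡7, v≡5 (mod 8); ε(u)ε(v)=1·0, αω(v)=2·1, βω(u)=2·0; sum ≡ 0  ⇒  +1.
(a,b)_11: α=3, u≡4; β=5, v≡3 (mod 11); (4|11)=+1, (3|11)=+1; sign (−1)^1·+1^5·+1^3 = -1.
(a,b)_19: α=1, u≡14; β=2, v≡13 (mod 19); (14|19)=-1, (13|19)=-1; sign (−1)^0·-1^2·-1^1 = -1.
(a,b)_∞: sgn(53295)=+, sgn(5005)=+, so +1.
(a,b)_7: α=2, u≡4; β=3, v≡2 (mod 7); (4|7)=+1, (2|7)=+1; sign (−1)^0·+1^3·+1^2 = +1.
(a,b)_17: α=1, u≡3; β=2, v≡5 (mod 17); (3|17)=-1, (5|17)=-1; sign (−1)^0·-1^2·-1^1 = -1.
(53295, 5005 / ℚ) ramifies at {11, 13, 17, 19}: a division algebra.

[11, 13, 17, 19]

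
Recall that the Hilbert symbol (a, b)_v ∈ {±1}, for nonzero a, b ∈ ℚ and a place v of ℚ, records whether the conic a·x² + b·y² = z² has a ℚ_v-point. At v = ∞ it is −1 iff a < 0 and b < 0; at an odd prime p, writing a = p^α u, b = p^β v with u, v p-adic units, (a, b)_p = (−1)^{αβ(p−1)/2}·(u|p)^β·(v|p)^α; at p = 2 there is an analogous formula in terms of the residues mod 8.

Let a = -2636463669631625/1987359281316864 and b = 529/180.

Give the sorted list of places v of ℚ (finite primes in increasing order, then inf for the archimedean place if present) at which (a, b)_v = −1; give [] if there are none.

(a, b) ≡ (-2465, 5) mod (ℚ^×)²; places V = {2, 3, 5, 7, 13, 17, 23, 29, ∞}.
(a,b)_5: α=3, u≡3; β=-1, v≡4 (mod 5); (3|5)=-1, (4|5)=+1; sign (−1)^0·-1^-1·+1^3 = -1.
(a,b)_∞: sgn(-2465)=−, sgn(5)=+, so +1.
(a,b)_13: α=-2, u≡6; β=0, v≡2 (mod 13); (6|13)=-1, (2|13)=-1; sign (−1)^0·-1^0·-1^-2 = +1.
(a,b)_29: α=1, u≡27; β=0, v≡6 (mod 29); (27|29)=-1, (6|29)=+1; sign (−1)^0·-1^0·+1^1 = +1.
(a,b)_2: α=-10, β=-2; u≡7, v≡5 (mod 8); ε(u)ε(v)=1·0, αω(v)=-10·1, βω(u)=-2·0; sum ≡ 0  ⇒  +1.
(a,b)_7: α=-4, u≡5; β=0, v≡5 (mod 7); (5|7)=-1, (5|7)=-1; sign (−1)^0·-1^0·-1^-4 = +1.
(a,b)_17: α=3, u≡1; β=0, v≡7 (mod 17); (1|17)=+1, (7|17)=-1; sign (−1)^0·+1^0·-1^3 = -1.
(a,b)_23: α=6, u≡21; β=2, v≡17 (mod 23); (21|23)=-1, (17|23)=-1; sign (−1)^0·-1^2·-1^6 = +1.
(a,b)_3: α=-14, u≡1; β=-2, v≡2 (mod 3); (1|3)=+1, (2|3)=-1; sign (−1)^0·+1^-2·-1^-14 = +1.
(-2465, 5 / ℚ) ramifies at {5, 17}: a division algebra.

[5, 17]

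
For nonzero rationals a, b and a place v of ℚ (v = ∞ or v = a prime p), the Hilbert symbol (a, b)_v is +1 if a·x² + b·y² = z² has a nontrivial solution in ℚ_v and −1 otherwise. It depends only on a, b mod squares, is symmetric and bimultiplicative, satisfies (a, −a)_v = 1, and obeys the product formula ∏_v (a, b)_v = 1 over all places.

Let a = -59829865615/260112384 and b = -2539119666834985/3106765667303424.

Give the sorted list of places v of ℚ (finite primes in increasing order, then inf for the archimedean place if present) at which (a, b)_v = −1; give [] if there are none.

[13, inf]

Mod squares: a ≡ -82615, b ≡ -2665. Check v ∈ {∞, 2, 3, 5, 7, 13, 23, 31, 37, 41}.
v=∞: -82615 < 0 and -2665 < 0  ⇒  (a,b)_∞ = -1.
v=13: a=13^1·(≡6), b=13^1·(≡4) mod 13; (6|13)=-1, (4|13)=+1; (−1)^{1·1·6}·(-1)^1·(+1)^1 = -1.
v=5: a=5^1·(≡3), b=5^1·(≡2) mod 5; (3|5)=-1, (2|5)=-1; (−1)^{1·1·2}·(-1)^1·(-1)^1 = +1.
v=3: a=3^-4·(≡2), b=3^-10·(≡2) mod 3; (2|3)=-1, (2|3)=-1; (−1)^{-4·-10·1}·(-1)^-10·(-1)^-4 = +1.
v=31: a=31^1·(≡5), b=31^2·(≡7) mod 31; (5|31)=+1, (7|31)=+1; (−1)^{1·2·15}·(+1)^2·(+1)^1 = +1.
v=23: a=23^2·(≡6), b=23^2·(≡16) mod 23; (6|23)=+1, (16|23)=+1; (−1)^{2·2·11}·(+1)^2·(+1)^2 = +1.
v=7: a=7^-2·(≡5), b=7^-2·(≡1) mod 7; (5|7)=-1, (1|7)=+1; (−1)^{-2·-2·3}·(-1)^-2·(+1)^-2 = +1.
v=2: v_2(a)=-16, v_2(b)=-30; units ≡ 1, 7 (mod 8); ε·ε+αω+βω = 0·1+-16·0+-30·0 ≡ 0  ⇒  (a,b)_2 = +1.
v=41: a=41^1·(≡11), b=41^1·(≡6) mod 41; (11|41)=-1, (6|41)=-1; (−1)^{1·1·20}·(-1)^1·(-1)^1 = +1.
v=37: a=37^2·(≡18), b=37^4·(≡1) mod 37; (18|37)=-1, (1|37)=+1; (−1)^{2·4·18}·(-1)^4·(+1)^2 = +1.
(-82615, -2665 / ℚ) ramifies at {13, ∞}: a division algebra.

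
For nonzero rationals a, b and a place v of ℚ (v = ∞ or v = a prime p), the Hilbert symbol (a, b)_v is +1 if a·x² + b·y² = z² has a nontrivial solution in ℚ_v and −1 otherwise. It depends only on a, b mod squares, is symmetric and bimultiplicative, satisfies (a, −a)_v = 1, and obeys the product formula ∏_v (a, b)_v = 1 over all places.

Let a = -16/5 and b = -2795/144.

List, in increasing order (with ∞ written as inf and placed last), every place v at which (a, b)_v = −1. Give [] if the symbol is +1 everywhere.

(a, b) ≡ (-5, -2795) mod (ℚ^×)²; places V = {2, 3, 5, 13, 43, ∞}.
(a,b)_43: α=0, u≡14; β=1, v≡10 (mod 43); (14|43)=+1, (10|43)=+1; sign (−1)^0·+1^1·+1^0 = +1.
(a,b)_3: α=0, u≡1; β=-2, v≡1 (mod 3); (1|3)=+1, (1|3)=+1; sign (−1)^0·+1^-2·+1^0 = +1.
(a,b)_2: α=4, β=-4; u≡3, v≡5 (mod 8); ε(u)ε(v)=1·0, αω(v)=4·1, βω(u)=-4·1; sum ≡ 0  ⇒  +1.
(a,b)_∞: sgn(-5)=−, sgn(-2795)=−, so -1.
(a,b)_13: α=0, u≡2; β=1, v≡6 (mod 13); (2|13)=-1, (6|13)=-1; sign (−1)^0·-1^1·-1^0 = -1.
(a,b)_5: α=-1, u≡4; β=1, v≡4 (mod 5); (4|5)=+1, (4|5)=+1; sign (−1)^0·+1^1·+1^-1 = +1.
Ram(-5, -2795) = {13, ∞}; no ℚ_13-point on the conic.

[13, inf]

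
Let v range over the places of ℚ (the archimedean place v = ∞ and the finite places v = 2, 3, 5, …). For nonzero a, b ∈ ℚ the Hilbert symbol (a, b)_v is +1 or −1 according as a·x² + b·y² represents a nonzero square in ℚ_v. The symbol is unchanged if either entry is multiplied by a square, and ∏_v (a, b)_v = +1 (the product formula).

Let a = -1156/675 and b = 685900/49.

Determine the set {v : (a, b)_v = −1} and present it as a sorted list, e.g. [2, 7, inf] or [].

Mod squares: a ≡ -3, b ≡ 19. Check v ∈ {∞, 2, 3, 5, 7, 17, 19}.
v=7: a=7^0·(≡2), b=7^-2·(≡5) mod 7; (2|7)=+1, (5|7)=-1; (−1)^{0·-2·3}·(+1)^-2·(-1)^0 = +1.
v=5: a=5^-2·(≡2), b=5^2·(≡4) mod 5; (2|5)=-1, (4|5)=+1; (−1)^{-2·2·2}·(-1)^2·(+1)^-2 = +1.
v=17: a=17^2·(≡11), b=17^0·(≡8) mod 17; (11|17)=-1, (8|17)=+1; (−1)^{2·0·8}·(-1)^0·(+1)^2 = +1.
v=3: a=3^-3·(≡2), b=3^0·(≡1) mod 3; (2|3)=-1, (1|3)=+1; (−1)^{-3·0·1}·(-1)^0·(+1)^-3 = +1.
v=2: v_2(a)=2, v_2(b)=2; units ≡ 5, 3 (mod 8); ε·ε+αω+βω = 0·1+2·1+2·1 ≡ 0  ⇒  (a,b)_2 = +1.
v=∞: -3 < 0 and 19 > 0  ⇒  (a,b)_∞ = +1.
v=19: a=19^0·(≡6), b=19^3·(≡16) mod 19; (6|19)=+1, (16|19)=+1; (−1)^{0·3·9}·(+1)^3·(+1)^0 = +1.
Ram(a, b) = ∅: the form -3·x² + 19·y² − z² is isotropic over every ℚ_v, so by Hasse–Minkowski it is isotropic over ℚ.

[]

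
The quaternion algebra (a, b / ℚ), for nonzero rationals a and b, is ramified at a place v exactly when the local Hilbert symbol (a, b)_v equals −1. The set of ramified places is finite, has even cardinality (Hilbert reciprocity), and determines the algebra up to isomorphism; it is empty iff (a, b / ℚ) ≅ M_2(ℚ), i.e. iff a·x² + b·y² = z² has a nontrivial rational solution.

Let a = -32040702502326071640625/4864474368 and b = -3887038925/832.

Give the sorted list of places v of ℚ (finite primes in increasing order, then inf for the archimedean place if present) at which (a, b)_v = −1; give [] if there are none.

Mod squares: a ≡ -5005, b ≡ -1001. Check v ∈ {∞, 2, 3, 5, 7, 11, 13, 23, 29, 31}.
v=∞: -5005 < 0 and -1001 < 0  ⇒  (a,b)_∞ = -1.
v=23: a=23^2·(≡3), b=23^0·(≡15) mod 23; (3|23)=+1, (15|23)=-1; (−1)^{2·0·11}·(+1)^0·(-1)^2 = +1.
v=31: a=31^-2·(≡24), b=31^0·(≡15) mod 31; (24|31)=-1, (15|31)=-1; (−1)^{-2·0·15}·(-1)^0·(-1)^-2 = +1.
v=13: a=13^-3·(≡2), b=13^-1·(≡3) mod 13; (2|13)=-1, (3|13)=+1; (−1)^{-3·-1·6}·(-1)^-1·(+1)^-3 = -1.
v=7: a=7^7·(≡3), b=7^5·(≡2) mod 7; (3|7)=-1, (2|7)=+1; (−1)^{7·5·3}·(-1)^5·(+1)^7 = +1.
v=2: v_2(a)=-8, v_2(b)=-6; units ≡ 3, 7 (mod 8); ε·ε+αω+βω = 1·1+-8·0+-6·1 ≡ 1  ⇒  (a,b)_2 = -1.
v=29: a=29^4·(≡14), b=29^2·(≡12) mod 29; (14|29)=-1, (12|29)=-1; (−1)^{4·2·14}·(-1)^2·(-1)^4 = +1.
v=3: a=3^-2·(≡2), b=3^0·(≡1) mod 3; (2|3)=-1, (1|3)=+1; (−1)^{-2·0·1}·(-1)^0·(+1)^-2 = +1.
v=11: a=11^3·(≡2), b=11^1·(≡10) mod 11; (2|11)=-1, (10|11)=-1; (−1)^{3·1·5}·(-1)^1·(-1)^3 = -1.
v=5: a=5^7·(≡1), b=5^2·(≡4) mod 5; (1|5)=+1, (4|5)=+1; (−1)^{7·2·2}·(+1)^2·(+1)^7 = +1.
|Ram(-5005, -1001)| = 4, even; anisotropic at {2, 11, 13, ∞}.

[2, 11, 13, inf]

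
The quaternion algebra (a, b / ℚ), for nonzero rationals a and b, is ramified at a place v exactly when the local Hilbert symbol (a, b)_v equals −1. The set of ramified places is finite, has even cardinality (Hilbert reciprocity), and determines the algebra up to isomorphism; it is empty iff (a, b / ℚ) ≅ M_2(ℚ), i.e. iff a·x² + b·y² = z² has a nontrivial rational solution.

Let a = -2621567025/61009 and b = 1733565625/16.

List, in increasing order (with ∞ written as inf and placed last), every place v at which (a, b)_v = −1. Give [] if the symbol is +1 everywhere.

[23, 29, 37, 43]

(a, b) ≡ (-1294601, 2773705) mod (ℚ^×)²; places V = {2, 3, 5, 7, 11, 13, 17, 19, 23, 29, 37, 43, 47, ∞}.
(a,b)_37: α=0, u≡17; β=1, v≡27 (mod 37); (17|37)=-1, (27|37)=+1; sign (−1)^0·-1^1·+1^0 = -1.
(a,b)_7: α=1, u≡2; β=0, v≡4 (mod 7); (2|7)=+1, (4|7)=+1; sign (−1)^0·+1^0·+1^1 = +1.
(a,b)_13: α=-2, u≡4; β=0, v≡4 (mod 13); (4|13)=+1, (4|13)=+1; sign (−1)^0·+1^0·+1^-2 = +1.
(a,b)_∞: sgn(-1294601)=−, sgn(2773705)=+, so +1.
(a,b)_2: α=0, β=-4; u≡7, v≡1 (mod 8); ε(u)ε(v)=1·0, αω(v)=0·0, βω(u)=-4·0; sum ≡ 0  ⇒  +1.
(a,b)_11: α=1, u≡3; β=1, v≡8 (mod 11); (3|11)=+1, (8|11)=-1; sign (−1)^1·+1^1·-1^1 = +1.
(a,b)_29: α=0, u≡8; β=1, v≡3 (mod 29); (8|29)=-1, (3|29)=-1; sign (−1)^0·-1^1·-1^0 = -1.
(a,b)_47: α=0, u≡3; β=1, v≡38 (mod 47); (3|47)=+1, (38|47)=-1; sign (−1)^0·+1^1·-1^0 = +1.
(a,b)_17: α=1, u≡5; β=0, v≡8 (mod 17); (5|17)=-1, (8|17)=+1; sign (−1)^0·-1^0·+1^1 = +1.
(a,b)_43: α=1, u≡25; β=0, v≡34 (mod 43); (25|43)=+1, (34|43)=-1; sign (−1)^0·+1^0·-1^1 = -1.
(a,b)_5: α=2, u≡1; β=5, v≡1 (mod 5); (1|5)=+1, (1|5)=+1; sign (−1)^0·+1^5·+1^2 = +1.
(a,b)_19: α=-2, u≡8; β=0, v≡6 (mod 19); (8|19)=-1, (6|19)=+1; sign (−1)^0·-1^0·+1^-2 = +1.
(a,b)_23: α=1, u≡19; β=0, v≡5 (mod 23); (19|23)=-1, (5|23)=-1; sign (−1)^0·-1^0·-1^1 = -1.
(a,b)_3: α=4, u≡1; β=0, v≡1 (mod 3); (1|3)=+1, (1|3)=+1; sign (−1)^0·+1^0·+1^4 = +1.
(-1294601, 2773705 / ℚ) ramifies at {23, 29, 37, 43}: a division algebra.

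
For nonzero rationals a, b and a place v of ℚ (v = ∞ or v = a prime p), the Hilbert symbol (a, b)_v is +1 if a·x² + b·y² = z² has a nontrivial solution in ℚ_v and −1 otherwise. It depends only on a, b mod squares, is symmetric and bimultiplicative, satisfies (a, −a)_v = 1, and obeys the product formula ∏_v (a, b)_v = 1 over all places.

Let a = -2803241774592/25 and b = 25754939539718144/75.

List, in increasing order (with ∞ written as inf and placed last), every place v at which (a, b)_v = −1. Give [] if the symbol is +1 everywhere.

Mod squares: a ≡ -238, b ≡ 798. Check v ∈ {∞, 2, 3, 5, 7, 17, 19}.
v=∞: -238 < 0 and 798 > 0  ⇒  (a,b)_∞ = +1.
v=3: a=3^2·(≡2), b=3^-1·(≡2) mod 3; (2|3)=-1, (2|3)=-1; (−1)^{2·-1·1}·(-1)^-1·(-1)^2 = -1.
v=2: v_2(a)=9, v_2(b)=17; units ≡ 1, 7 (mod 8); ε·ε+αω+βω = 0·1+9·0+17·0 ≡ 0  ⇒  (a,b)_2 = +1.
v=19: a=19^2·(≡7), b=19^3·(≡11) mod 19; (7|19)=+1, (11|19)=+1; (−1)^{2·3·9}·(+1)^3·(+1)^2 = +1.
v=17: a=17^3·(≡7), b=17^4·(≡2) mod 17; (7|17)=-1, (2|17)=+1; (−1)^{3·4·8}·(-1)^4·(+1)^3 = +1.
v=7: a=7^3·(≡2), b=7^3·(≡1) mod 7; (2|7)=+1, (1|7)=+1; (−1)^{3·3·3}·(+1)^3·(+1)^3 = -1.
v=5: a=5^-2·(≡3), b=5^-2·(≡3) mod 5; (3|5)=-1, (3|5)=-1; (−1)^{-2·-2·2}·(-1)^-2·(-1)^-2 = +1.
Ram(-238, 798) = {3, 7}; no ℚ_3-point on the conic.

[3, 7]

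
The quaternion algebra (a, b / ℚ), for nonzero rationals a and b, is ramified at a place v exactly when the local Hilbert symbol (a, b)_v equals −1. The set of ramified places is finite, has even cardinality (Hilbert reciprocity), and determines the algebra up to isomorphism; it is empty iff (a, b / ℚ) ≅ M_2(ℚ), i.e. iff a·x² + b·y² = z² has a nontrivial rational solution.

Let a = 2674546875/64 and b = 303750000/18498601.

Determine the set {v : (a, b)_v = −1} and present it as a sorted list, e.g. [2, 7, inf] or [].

[2, 3, 13, 19]

Mod squares: a ≡ 19019, b ≡ 15. Check v ∈ {∞, 2, 3, 5, 7, 11, 13, 17, 19, 23}.
v=7: a=7^1·(≡2), b=7^0·(≡4) mod 7; (2|7)=+1, (4|7)=+1; (−1)^{1·0·3}·(+1)^0·(+1)^1 = +1.
v=19: a=19^1·(≡3), b=19^0·(≡14) mod 19; (3|19)=-1, (14|19)=-1; (−1)^{1·0·9}·(-1)^0·(-1)^1 = -1.
v=11: a=11^1·(≡10), b=11^-2·(≡5) mod 11; (10|11)=-1, (5|11)=+1; (−1)^{1·-2·5}·(-1)^-2·(+1)^1 = +1.
v=3: a=3^2·(≡2), b=3^5·(≡2) mod 3; (2|3)=-1, (2|3)=-1; (−1)^{2·5·1}·(-1)^5·(-1)^2 = -1.
v=5: a=5^6·(≡4), b=5^7·(≡3) mod 5; (4|5)=+1, (3|5)=-1; (−1)^{6·7·2}·(+1)^7·(-1)^6 = +1.
v=∞: 19019 > 0 and 15 > 0  ⇒  (a,b)_∞ = +1.
v=17: a=17^0·(≡1), b=17^-2·(≡13) mod 17; (1|17)=+1, (13|17)=+1; (−1)^{0·-2·8}·(+1)^-2·(+1)^0 = +1.
v=13: a=13^1·(≡11), b=13^0·(≡2) mod 13; (11|13)=-1, (2|13)=-1; (−1)^{1·0·6}·(-1)^0·(-1)^1 = -1.
v=2: v_2(a)=-6, v_2(b)=4; units ≡ 3, 7 (mod 8); ε·ε+αω+βω = 1·1+-6·0+4·1 ≡ 1  ⇒  (a,b)_2 = -1.
v=23: a=23^0·(≡15), b=23^-2·(≡7) mod 23; (15|23)=-1, (7|23)=-1; (−1)^{0·-2·11}·(-1)^-2·(-1)^0 = +1.
(19019, 15 / ℚ) ramifies at {2, 3, 13, 19}: a division algebra.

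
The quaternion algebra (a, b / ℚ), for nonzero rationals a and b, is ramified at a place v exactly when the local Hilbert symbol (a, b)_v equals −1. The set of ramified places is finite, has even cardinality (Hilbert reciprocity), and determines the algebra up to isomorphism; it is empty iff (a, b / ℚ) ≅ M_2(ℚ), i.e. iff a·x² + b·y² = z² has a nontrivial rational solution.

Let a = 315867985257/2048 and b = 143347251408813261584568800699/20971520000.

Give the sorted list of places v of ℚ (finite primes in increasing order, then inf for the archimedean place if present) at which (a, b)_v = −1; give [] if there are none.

(a, b) ≡ (2823666, 1462) mod (ℚ^×)²; places V = {2, 3, 5, 7, 11, 17, 19, 31, 43, 47, ∞}.
(a,b)_43: α=2, u≡7; β=5, v≡39 (mod 43); (7|43)=-1, (39|43)=-1; sign (−1)^0·-1^5·-1^2 = -1.
(a,b)_47: α=1, u≡2; β=2, v≡26 (mod 47); (2|47)=+1, (26|47)=-1; sign (−1)^0·+1^2·-1^1 = -1.
(a,b)_17: α=1, u≡13; β=3, v≡4 (mod 17); (13|17)=+1, (4|17)=+1; sign (−1)^0·+1^3·+1^1 = +1.
(a,b)_2: α=-11, β=-25; u≡1, v≡3 (mod 8); ε(u)ε(v)=0·1, αω(v)=-11·1, βω(u)=-25·0; sum ≡ 1  ⇒  -1.
(a,b)_∞: sgn(2823666)=+, sgn(1462)=+, so +1.
(a,b)_7: α=0, u≡5; β=2, v≡5 (mod 7); (5|7)=-1, (5|7)=-1; sign (−1)^0·-1^2·-1^0 = +1.
(a,b)_31: α=1, u≡4; β=2, v≡9 (mod 31); (4|31)=+1, (9|31)=+1; sign (−1)^0·+1^2·+1^1 = +1.
(a,b)_11: α=2, u≡8; β=4, v≡10 (mod 11); (8|11)=-1, (10|11)=-1; sign (−1)^0·-1^4·-1^2 = +1.
(a,b)_5: α=0, u≡4; β=-4, v≡2 (mod 5); (4|5)=+1, (2|5)=-1; sign (−1)^0·+1^-4·-1^0 = +1.
(a,b)_19: α=1, u≡2; β=4, v≡2 (mod 19); (2|19)=-1, (2|19)=-1; sign (−1)^0·-1^4·-1^1 = -1.
(a,b)_3: α=1, u≡2; β=0, v≡1 (mod 3); (2|3)=-1, (1|3)=+1; sign (−1)^0·-1^0·+1^1 = +1.
|Ram(2823666, 1462)| = 4, even; anisotropic at {2, 19, 43, 47}.

[2, 19, 43, 47]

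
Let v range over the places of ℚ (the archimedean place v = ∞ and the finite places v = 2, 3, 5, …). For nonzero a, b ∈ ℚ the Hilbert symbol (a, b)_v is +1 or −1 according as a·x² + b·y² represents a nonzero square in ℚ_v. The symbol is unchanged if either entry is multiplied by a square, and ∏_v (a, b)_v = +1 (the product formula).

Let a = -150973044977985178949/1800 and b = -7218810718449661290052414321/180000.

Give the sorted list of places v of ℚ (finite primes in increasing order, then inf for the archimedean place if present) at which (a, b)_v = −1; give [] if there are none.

[7, 13, 19, inf]

Mod squares: a ≡ -442, b ≡ -431312882. Check v ∈ {∞, 2, 3, 5, 7, 11, 13, 17, 19, 23, 29}.
v=5: a=5^-2·(≡3), b=5^-4·(≡3) mod 5; (3|5)=-1, (3|5)=-1; (−1)^{-2·-4·2}·(-1)^-4·(-1)^-2 = +1.
v=19: a=19^2·(≡14), b=19^3·(≡16) mod 19; (14|19)=-1, (16|19)=+1; (−1)^{2·3·9}·(-1)^3·(+1)^2 = -1.
v=3: a=3^-2·(≡2), b=3^-2·(≡1) mod 3; (2|3)=-1, (1|3)=+1; (−1)^{-2·-2·1}·(-1)^-2·(+1)^-2 = +1.
v=17: a=17^1·(≡1), b=17^1·(≡4) mod 17; (1|17)=+1, (4|17)=+1; (−1)^{1·1·8}·(+1)^1·(+1)^1 = +1.
v=29: a=29^2·(≡1), b=29^3·(≡25) mod 29; (1|29)=+1, (25|29)=+1; (−1)^{2·3·14}·(+1)^3·(+1)^2 = +1.
v=∞: -442 < 0 and -431312882 < 0  ⇒  (a,b)_∞ = -1.
v=2: v_2(a)=-3, v_2(b)=-5; units ≡ 3, 7 (mod 8); ε·ε+αω+βω = 1·1+-3·0+-5·1 ≡ 0  ⇒  (a,b)_2 = +1.
v=23: a=23^2·(≡18), b=23^3·(≡15) mod 23; (18|23)=+1, (15|23)=-1; (−1)^{2·3·11}·(+1)^3·(-1)^2 = +1.
v=13: a=13^1·(≡11), b=13^1·(≡10) mod 13; (11|13)=-1, (10|13)=+1; (−1)^{1·1·6}·(-1)^1·(+1)^1 = -1.
v=7: a=7^4·(≡6), b=7^7·(≡1) mod 7; (6|7)=-1, (1|7)=+1; (−1)^{4·7·3}·(-1)^7·(+1)^4 = -1.
v=11: a=11^6·(≡9), b=11^7·(≡7) mod 11; (9|11)=+1, (7|11)=-1; (−1)^{6·7·5}·(+1)^7·(-1)^6 = +1.
|Ram(-442, -431312882)| = 4, even; anisotropic at {7, 13, 19, ∞}.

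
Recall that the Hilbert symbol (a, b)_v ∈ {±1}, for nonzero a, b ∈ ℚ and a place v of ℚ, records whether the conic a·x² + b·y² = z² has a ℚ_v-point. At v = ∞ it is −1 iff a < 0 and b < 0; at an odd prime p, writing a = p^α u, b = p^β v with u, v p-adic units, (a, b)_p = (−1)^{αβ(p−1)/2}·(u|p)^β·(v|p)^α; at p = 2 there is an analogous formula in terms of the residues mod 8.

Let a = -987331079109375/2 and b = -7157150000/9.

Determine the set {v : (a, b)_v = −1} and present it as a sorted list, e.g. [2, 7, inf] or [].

Mod squares: a ≡ -286, b ≡ -35. Check v ∈ {∞, 2, 3, 5, 7, 11, 13}.
v=2: v_2(a)=-1, v_2(b)=4; units ≡ 1, 5 (mod 8); ε·ε+αω+βω = 0·0+-1·1+4·0 ≡ 1  ⇒  (a,b)_2 = -1.
v=∞: -286 < 0 and -35 < 0  ⇒  (a,b)_∞ = -1.
v=13: a=13^3·(≡1), b=13^2·(≡1) mod 13; (1|13)=+1, (1|13)=+1; (−1)^{3·2·6}·(+1)^2·(+1)^3 = +1.
v=11: a=11^3·(≡10), b=11^2·(≡4) mod 11; (10|11)=-1, (4|11)=+1; (−1)^{3·2·5}·(-1)^2·(+1)^3 = +1.
v=7: a=7^4·(≡1), b=7^1·(≡1) mod 7; (1|7)=+1, (1|7)=+1; (−1)^{4·1·3}·(+1)^1·(+1)^4 = +1.
v=5: a=5^6·(≡1), b=5^5·(≡3) mod 5; (1|5)=+1, (3|5)=-1; (−1)^{6·5·2}·(+1)^5·(-1)^6 = +1.
v=3: a=3^2·(≡2), b=3^-2·(≡1) mod 3; (2|3)=-1, (1|3)=+1; (−1)^{2·-2·1}·(-1)^-2·(+1)^2 = +1.
(-286, -35 / ℚ) ramifies at {2, ∞}: a division algebra.

[2, inf]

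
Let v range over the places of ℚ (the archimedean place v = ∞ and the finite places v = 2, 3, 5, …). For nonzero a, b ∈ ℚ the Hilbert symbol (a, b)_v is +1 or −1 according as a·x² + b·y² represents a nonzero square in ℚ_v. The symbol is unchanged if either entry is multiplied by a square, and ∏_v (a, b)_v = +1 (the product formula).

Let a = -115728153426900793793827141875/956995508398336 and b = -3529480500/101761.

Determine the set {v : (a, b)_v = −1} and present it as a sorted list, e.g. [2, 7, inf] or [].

Mod squares: a ≡ -1547, b ≡ -23205. Check v ∈ {∞, 2, 3, 5, 7, 11, 13, 17, 19, 29, 31}.
v=2: v_2(a)=-8, v_2(b)=2; units ≡ 5, 3 (mod 8); ε·ε+αω+βω = 0·1+-8·1+2·1 ≡ 0  ⇒  (a,b)_2 = +1.
v=13: a=13^7·(≡11), b=13^3·(≡4) mod 13; (11|13)=-1, (4|13)=+1; (−1)^{7·3·6}·(-1)^3·(+1)^7 = -1.
v=11: a=11^-4·(≡1), b=11^-2·(≡3) mod 11; (1|11)=+1, (3|11)=+1; (−1)^{-4·-2·5}·(+1)^-2·(+1)^-4 = +1.
v=31: a=31^4·(≡3), b=31^0·(≡25) mod 31; (3|31)=-1, (25|31)=+1; (−1)^{4·0·15}·(-1)^0·(+1)^4 = +1.
v=7: a=7^3·(≡3), b=7^1·(≡6) mod 7; (3|7)=-1, (6|7)=-1; (−1)^{3·1·3}·(-1)^1·(-1)^3 = -1.
v=3: a=3^8·(≡1), b=3^3·(≡2) mod 3; (1|3)=+1, (2|3)=-1; (−1)^{8·3·1}·(+1)^3·(-1)^8 = +1.
v=29: a=29^-4·(≡12), b=29^-2·(≡5) mod 29; (12|29)=-1, (5|29)=+1; (−1)^{-4·-2·14}·(-1)^-2·(+1)^-4 = +1.
v=5: a=5^4·(≡3), b=5^3·(≡1) mod 5; (3|5)=-1, (1|5)=+1; (−1)^{4·3·2}·(-1)^3·(+1)^4 = -1.
v=19: a=19^-2·(≡1), b=19^0·(≡10) mod 19; (1|19)=+1, (10|19)=-1; (−1)^{-2·0·9}·(+1)^0·(-1)^-2 = +1.
v=∞: -1547 < 0 and -23205 < 0  ⇒  (a,b)_∞ = -1.
v=17: a=17^5·(≡14), b=17^1·(≡5) mod 17; (14|17)=-1, (5|17)=-1; (−1)^{5·1·8}·(-1)^1·(-1)^5 = +1.
(-1547, -23205 / ℚ) ramifies at {5, 7, 13, ∞}: a division algebra.

[5, 7, 13, inf]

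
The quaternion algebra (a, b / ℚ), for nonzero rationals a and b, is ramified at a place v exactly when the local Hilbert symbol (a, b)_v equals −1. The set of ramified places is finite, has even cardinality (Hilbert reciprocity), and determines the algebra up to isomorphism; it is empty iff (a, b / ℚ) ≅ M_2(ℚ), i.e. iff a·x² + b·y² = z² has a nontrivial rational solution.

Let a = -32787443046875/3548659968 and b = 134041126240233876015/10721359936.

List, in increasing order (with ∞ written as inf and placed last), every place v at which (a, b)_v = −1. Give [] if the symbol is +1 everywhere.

Mod squares: a ≡ -27115, b ≡ 935. Check v ∈ {∞, 2, 3, 5, 7, 11, 17, 29, 31, 37, 43}.
v=31: a=31^2·(≡9), b=31^0·(≡7) mod 31; (9|31)=+1, (7|31)=+1; (−1)^{2·0·15}·(+1)^0·(+1)^2 = +1.
v=43: a=43^-2·(≡34), b=43^-4·(≡26) mod 43; (34|43)=-1, (26|43)=-1; (−1)^{-2·-4·21}·(-1)^-4·(-1)^-2 = +1.
v=29: a=29^1·(≡1), b=29^2·(≡4) mod 29; (1|29)=+1, (4|29)=+1; (−1)^{1·2·14}·(+1)^2·(+1)^1 = +1.
v=37: a=37^2·(≡6), b=37^4·(≡12) mod 37; (6|37)=-1, (12|37)=+1; (−1)^{2·4·18}·(-1)^4·(+1)^2 = +1.
v=5: a=5^7·(≡3), b=5^1·(≡3) mod 5; (3|5)=-1, (3|5)=-1; (−1)^{7·1·2}·(-1)^1·(-1)^7 = +1.
v=7: a=7^-2·(≡5), b=7^-2·(≡2) mod 7; (5|7)=-1, (2|7)=+1; (−1)^{-2·-2·3}·(-1)^-2·(+1)^-2 = +1.
v=3: a=3^-2·(≡2), b=3^2·(≡2) mod 3; (2|3)=-1, (2|3)=-1; (−1)^{-2·2·1}·(-1)^2·(-1)^-2 = +1.
v=11: a=11^1·(≡6), b=11^3·(≡7) mod 11; (6|11)=-1, (7|11)=-1; (−1)^{1·3·5}·(-1)^3·(-1)^1 = -1.
v=17: a=17^-1·(≡11), b=17^5·(≡16) mod 17; (11|17)=-1, (16|17)=+1; (−1)^{-1·5·8}·(-1)^5·(+1)^-1 = -1.
v=∞: -27115 < 0 and 935 > 0  ⇒  (a,b)_∞ = +1.
v=2: v_2(a)=-8, v_2(b)=-6; units ≡ 5, 7 (mod 8); ε·ε+αω+βω = 0·1+-8·0+-6·1 ≡ 0  ⇒  (a,b)_2 = +1.
(-27115, 935 / ℚ) ramifies at {11, 17}: a division algebra.

[11, 17]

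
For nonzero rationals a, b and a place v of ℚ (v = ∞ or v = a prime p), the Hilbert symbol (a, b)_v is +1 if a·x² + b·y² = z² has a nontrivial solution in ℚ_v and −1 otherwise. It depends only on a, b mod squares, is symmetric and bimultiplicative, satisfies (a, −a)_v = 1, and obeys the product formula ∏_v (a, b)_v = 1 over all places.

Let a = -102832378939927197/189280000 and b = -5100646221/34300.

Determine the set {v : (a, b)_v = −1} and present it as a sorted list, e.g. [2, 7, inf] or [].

Mod squares: a ≡ -1771, b ≡ -30107. Check v ∈ {∞, 2, 3, 5, 7, 11, 13, 17, 23}.
v=3: a=3^8·(≡2), b=3^4·(≡1) mod 3; (2|3)=-1, (1|3)=+1; (−1)^{8·4·1}·(-1)^4·(+1)^8 = +1.
v=∞: -1771 < 0 and -30107 < 0  ⇒  (a,b)_∞ = -1.
v=11: a=11^9·(≡5), b=11^5·(≡10) mod 11; (5|11)=+1, (10|11)=-1; (−1)^{9·5·5}·(+1)^5·(-1)^9 = +1.
v=13: a=13^-2·(≡1), b=13^0·(≡3) mod 13; (1|13)=+1, (3|13)=+1; (−1)^{-2·0·6}·(+1)^0·(+1)^-2 = +1.
v=2: v_2(a)=-8, v_2(b)=-2; units ≡ 5, 5 (mod 8); ε·ε+αω+βω = 0·0+-8·1+-2·1 ≡ 0  ⇒  (a,b)_2 = +1.
v=5: a=5^-4·(≡1), b=5^-2·(≡2) mod 5; (1|5)=+1, (2|5)=-1; (−1)^{-4·-2·2}·(+1)^-2·(-1)^-4 = +1.
v=23: a=23^1·(≡21), b=23^1·(≡12) mod 23; (21|23)=-1, (12|23)=+1; (−1)^{1·1·11}·(-1)^1·(+1)^1 = +1.
v=7: a=7^-1·(≡6), b=7^-3·(≡4) mod 7; (6|7)=-1, (4|7)=+1; (−1)^{-1·-3·3}·(-1)^-3·(+1)^-1 = +1.
v=17: a=17^2·(≡11), b=17^1·(≡11) mod 17; (11|17)=-1, (11|17)=-1; (−1)^{2·1·8}·(-1)^1·(-1)^2 = -1.
(-1771, -30107 / ℚ) ramifies at {17, ∞}: a division algebra.

[17, inf]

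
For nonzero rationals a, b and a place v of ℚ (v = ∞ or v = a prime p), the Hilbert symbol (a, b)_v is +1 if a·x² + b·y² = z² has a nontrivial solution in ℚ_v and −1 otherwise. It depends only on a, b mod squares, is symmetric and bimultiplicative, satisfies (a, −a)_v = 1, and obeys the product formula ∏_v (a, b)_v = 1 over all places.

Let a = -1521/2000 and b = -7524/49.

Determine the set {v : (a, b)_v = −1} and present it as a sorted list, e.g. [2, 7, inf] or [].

[2, 11, 19, inf]

Mod squares: a ≡ -5, b ≡ -209. Check v ∈ {∞, 2, 3, 5, 7, 11, 13, 19}.
v=5: a=5^-3·(≡4), b=5^0·(≡4) mod 5; (4|5)=+1, (4|5)=+1; (−1)^{-3·0·2}·(+1)^0·(+1)^-3 = +1.
v=2: v_2(a)=-4, v_2(b)=2; units ≡ 3, 7 (mod 8); ε·ε+αω+βω = 1·1+-4·0+2·1 ≡ 1  ⇒  (a,b)_2 = -1.
v=19: a=19^0·(≡15), b=19^1·(≡2) mod 19; (15|19)=-1, (2|19)=-1; (−1)^{0·1·9}·(-1)^1·(-1)^0 = -1.
v=11: a=11^0·(≡7), b=11^1·(≡4) mod 11; (7|11)=-1, (4|11)=+1; (−1)^{0·1·5}·(-1)^1·(+1)^0 = -1.
v=3: a=3^2·(≡1), b=3^2·(≡1) mod 3; (1|3)=+1, (1|3)=+1; (−1)^{2·2·1}·(+1)^2·(+1)^2 = +1.
v=∞: -5 < 0 and -209 < 0  ⇒  (a,b)_∞ = -1.
v=13: a=13^2·(≡11), b=13^0·(≡12) mod 13; (11|13)=-1, (12|13)=+1; (−1)^{2·0·6}·(-1)^0·(+1)^2 = +1.
v=7: a=7^0·(≡1), b=7^-2·(≡1) mod 7; (1|7)=+1, (1|7)=+1; (−1)^{0·-2·3}·(+1)^-2·(+1)^0 = +1.
Ram(-5, -209) = {2, 11, 19, ∞}; no ℚ_2-point on the conic.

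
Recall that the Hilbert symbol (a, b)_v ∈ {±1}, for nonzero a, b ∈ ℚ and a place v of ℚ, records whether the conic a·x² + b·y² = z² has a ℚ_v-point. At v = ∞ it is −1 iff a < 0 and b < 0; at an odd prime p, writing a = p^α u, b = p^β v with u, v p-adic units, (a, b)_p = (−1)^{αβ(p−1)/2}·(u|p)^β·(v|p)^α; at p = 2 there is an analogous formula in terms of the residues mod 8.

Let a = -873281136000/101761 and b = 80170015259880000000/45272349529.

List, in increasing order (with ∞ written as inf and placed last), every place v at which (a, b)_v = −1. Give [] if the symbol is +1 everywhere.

[5, 13]

(a, b) ≡ (-390, 2730) mod (ℚ^×)²; places V = {2, 3, 5, 7, 11, 13, 23, 29, ∞}.
(a,b)_3: α=1, u≡2; β=3, v≡1 (mod 3); (2|3)=-1, (1|3)=+1; sign (−1)^1·-1^3·+1^1 = +1.
(a,b)_7: α=2, u≡4; β=1, v≡5 (mod 7); (4|7)=+1, (5|7)=-1; sign (−1)^0·+1^1·-1^2 = +1.
(a,b)_∞: sgn(-390)=−, sgn(2730)=+, so +1.
(a,b)_29: α=-2, u≡25; β=-4, v≡9 (mod 29); (25|29)=+1, (9|29)=+1; sign (−1)^0·+1^-4·+1^-2 = +1.
(a,b)_23: α=0, u≡9; β=-2, v≡6 (mod 23); (9|23)=+1, (6|23)=+1; sign (−1)^0·+1^-2·+1^0 = +1.
(a,b)_2: α=7, β=9; u≡5, v≡5 (mod 8); ε(u)ε(v)=0·0, αω(v)=7·1, βω(u)=9·1; sum ≡ 0  ⇒  +1.
(a,b)_13: α=5, u≡9; β=9, v≡5 (mod 13); (9|13)=+1, (5|13)=-1; sign (−1)^0·+1^9·-1^5 = -1.
(a,b)_11: α=-2, u≡7; β=-2, v≡6 (mod 11); (7|11)=-1, (6|11)=-1; sign (−1)^0·-1^-2·-1^-2 = +1.
(a,b)_5: α=3, u≡2; β=7, v≡1 (mod 5); (2|5)=-1, (1|5)=+1; sign (−1)^0·-1^7·+1^3 = -1.
|Ram(-390, 2730)| = 2, even; anisotropic at {5, 13}.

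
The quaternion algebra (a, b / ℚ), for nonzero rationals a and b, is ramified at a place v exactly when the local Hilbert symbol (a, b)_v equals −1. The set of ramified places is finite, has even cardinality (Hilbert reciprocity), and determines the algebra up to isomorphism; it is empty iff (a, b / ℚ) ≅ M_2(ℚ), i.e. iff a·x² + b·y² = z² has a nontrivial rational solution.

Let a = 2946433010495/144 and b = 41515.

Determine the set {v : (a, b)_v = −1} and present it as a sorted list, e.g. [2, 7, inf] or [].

Mod squares: a ≡ 95, b ≡ 115. Check v ∈ {∞, 2, 3, 5, 13, 19, 23, 31}.
v=19: a=19^3·(≡11), b=19^2·(≡1) mod 19; (11|19)=+1, (1|19)=+1; (−1)^{3·2·9}·(+1)^2·(+1)^3 = +1.
v=31: a=31^2·(≡25), b=31^0·(≡6) mod 31; (25|31)=+1, (6|31)=-1; (−1)^{2·0·15}·(+1)^0·(-1)^2 = +1.
v=13: a=13^2·(≡4), b=13^0·(≡6) mod 13; (4|13)=+1, (6|13)=-1; (−1)^{2·0·6}·(+1)^0·(-1)^2 = +1.
v=23: a=23^2·(≡2), b=23^1·(≡11) mod 23; (2|23)=+1, (11|23)=-1; (−1)^{2·1·11}·(+1)^1·(-1)^2 = +1.
v=3: a=3^-2·(≡2), b=3^0·(≡1) mod 3; (2|3)=-1, (1|3)=+1; (−1)^{-2·0·1}·(-1)^0·(+1)^-2 = +1.
v=2: v_2(a)=-4, v_2(b)=0; units ≡ 7, 3 (mod 8); ε·ε+αω+βω = 1·1+-4·1+0·0 ≡ 1  ⇒  (a,b)_2 = -1.
v=5: a=5^1·(≡1), b=5^1·(≡3) mod 5; (1|5)=+1, (3|5)=-1; (−1)^{1·1·2}·(+1)^1·(-1)^1 = -1.
v=∞: 95 > 0 and 115 > 0  ⇒  (a,b)_∞ = +1.
Ram(95, 115) = {2, 5}; no ℚ_2-point on the conic.

[2, 5]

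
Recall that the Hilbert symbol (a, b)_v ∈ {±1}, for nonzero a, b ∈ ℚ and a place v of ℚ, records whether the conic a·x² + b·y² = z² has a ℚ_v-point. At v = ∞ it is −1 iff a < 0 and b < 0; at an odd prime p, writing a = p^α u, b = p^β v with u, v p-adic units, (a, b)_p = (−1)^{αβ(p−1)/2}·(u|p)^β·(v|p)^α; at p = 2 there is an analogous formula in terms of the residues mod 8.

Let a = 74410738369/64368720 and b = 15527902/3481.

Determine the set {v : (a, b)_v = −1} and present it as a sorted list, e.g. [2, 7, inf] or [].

Mod squares: a ≡ 1072445, b ≡ 8398. Check v ∈ {∞, 2, 3, 5, 11, 13, 17, 19, 23, 31, 37, 43, 59}.
v=23: a=23^-2·(≡3), b=23^0·(≡12) mod 23; (3|23)=+1, (12|23)=+1; (−1)^{-2·0·11}·(+1)^0·(+1)^-2 = +1.
v=37: a=37^1·(≡8), b=37^0·(≡25) mod 37; (8|37)=-1, (25|37)=+1; (−1)^{1·0·18}·(-1)^0·(+1)^1 = +1.
v=17: a=17^1·(≡8), b=17^1·(≡1) mod 17; (8|17)=+1, (1|17)=+1; (−1)^{1·1·8}·(+1)^1·(+1)^1 = +1.
v=59: a=59^0·(≡37), b=59^-2·(≡46) mod 59; (37|59)=-1, (46|59)=+1; (−1)^{0·-2·29}·(-1)^-2·(+1)^0 = +1.
v=13: a=13^-2·(≡1), b=13^1·(≡4) mod 13; (1|13)=+1, (4|13)=+1; (−1)^{-2·1·6}·(+1)^1·(+1)^-2 = +1.
v=∞: 1072445 > 0 and 8398 > 0  ⇒  (a,b)_∞ = +1.
v=43: a=43^0·(≡15), b=43^2·(≡15) mod 43; (15|43)=+1, (15|43)=+1; (−1)^{0·2·21}·(+1)^2·(+1)^0 = +1.
v=2: v_2(a)=-4, v_2(b)=1; units ≡ 5, 7 (mod 8); ε·ε+αω+βω = 0·1+-4·0+1·1 ≡ 1  ⇒  (a,b)_2 = -1.
v=19: a=19^2·(≡5), b=19^1·(≡17) mod 19; (5|19)=+1, (17|19)=+1; (−1)^{2·1·9}·(+1)^1·(+1)^2 = +1.
v=31: a=31^3·(≡12), b=31^0·(≡14) mod 31; (12|31)=-1, (14|31)=+1; (−1)^{3·0·15}·(-1)^0·(+1)^3 = +1.
v=3: a=3^-2·(≡2), b=3^0·(≡1) mod 3; (2|3)=-1, (1|3)=+1; (−1)^{-2·0·1}·(-1)^0·(+1)^-2 = +1.
v=11: a=11^1·(≡6), b=11^0·(≡1) mod 11; (6|11)=-1, (1|11)=+1; (−1)^{1·0·5}·(-1)^0·(+1)^1 = +1.
v=5: a=5^-1·(≡1), b=5^0·(≡2) mod 5; (1|5)=+1, (2|5)=-1; (−1)^{-1·0·2}·(+1)^0·(-1)^-1 = -1.
(1072445, 8398 / ℚ) ramifies at {2, 5}: a division algebra.

[2, 5]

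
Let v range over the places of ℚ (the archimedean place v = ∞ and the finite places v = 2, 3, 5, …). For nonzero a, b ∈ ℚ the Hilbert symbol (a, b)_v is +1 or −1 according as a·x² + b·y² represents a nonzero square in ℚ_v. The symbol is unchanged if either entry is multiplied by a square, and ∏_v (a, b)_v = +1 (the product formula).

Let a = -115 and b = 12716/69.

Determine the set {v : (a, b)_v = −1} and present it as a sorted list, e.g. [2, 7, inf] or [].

[3, 11]

(a, b) ≡ (-115, 759) mod (ℚ^×)²; places V = {2, 3, 5, 11, 17, 23, ∞}.
(a,b)_3: α=0, u≡2; β=-1, v≡1 (mod 3); (2|3)=-1, (1|3)=+1; sign (−1)^0·-1^-1·+1^0 = -1.
(a,b)_2: α=0, β=2; u≡5, v≡7 (mod 8); ε(u)ε(v)=0·1, αω(v)=0·0, βω(u)=2·1; sum ≡ 0  ⇒  +1.
(a,b)_23: α=1, u≡18; β=-1, v≡22 (mod 23); (18|23)=+1, (22|23)=-1; sign (−1)^1·+1^-1·-1^1 = +1.
(a,b)_5: α=1, u≡2; β=0, v≡4 (mod 5); (2|5)=-1, (4|5)=+1; sign (−1)^0·-1^0·+1^1 = +1.
(a,b)_∞: sgn(-115)=−, sgn(759)=+, so +1.
(a,b)_17: α=0, u≡4; β=2, v≡10 (mod 17); (4|17)=+1, (10|17)=-1; sign (−1)^0·+1^2·-1^0 = +1.
(a,b)_11: α=0, u≡6; β=1, v≡4 (mod 11); (6|11)=-1, (4|11)=+1; sign (−1)^0·-1^1·+1^0 = -1.
(-115, 759 / ℚ) ramifies at {3, 11}: a division algebra.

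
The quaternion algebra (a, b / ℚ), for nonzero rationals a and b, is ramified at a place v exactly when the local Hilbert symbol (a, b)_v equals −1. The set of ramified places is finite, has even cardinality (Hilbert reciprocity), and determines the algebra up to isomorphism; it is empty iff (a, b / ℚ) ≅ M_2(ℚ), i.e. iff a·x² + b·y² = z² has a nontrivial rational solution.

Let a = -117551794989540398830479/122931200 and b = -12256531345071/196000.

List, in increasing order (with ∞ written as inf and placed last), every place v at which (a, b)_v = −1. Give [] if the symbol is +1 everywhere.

[2, 5, 17, 19, 29, inf]

Mod squares: a ≡ -1102, b ≡ -41990. Check v ∈ {∞, 2, 3, 5, 7, 13, 17, 19, 23, 29, 31}.
v=∞: -1102 < 0 and -41990 < 0  ⇒  (a,b)_∞ = -1.
v=7: a=7^-4·(≡2), b=7^-2·(≡5) mod 7; (2|7)=+1, (5|7)=-1; (−1)^{-4·-2·3}·(+1)^-2·(-1)^-4 = +1.
v=13: a=13^0·(≡10), b=13^1·(≡11) mod 13; (10|13)=+1, (11|13)=-1; (−1)^{0·1·6}·(+1)^1·(-1)^0 = +1.
v=31: a=31^2·(≡5), b=31^0·(≡3) mod 31; (5|31)=+1, (3|31)=-1; (−1)^{2·0·15}·(+1)^0·(-1)^2 = +1.
v=5: a=5^-2·(≡2), b=5^-3·(≡3) mod 5; (2|5)=-1, (3|5)=-1; (−1)^{-2·-3·2}·(-1)^-3·(-1)^-2 = -1.
v=23: a=23^2·(≡6), b=23^2·(≡8) mod 23; (6|23)=+1, (8|23)=+1; (−1)^{2·2·11}·(+1)^2·(+1)^2 = +1.
v=3: a=3^14·(≡2), b=3^8·(≡1) mod 3; (2|3)=-1, (1|3)=+1; (−1)^{14·8·1}·(-1)^8·(+1)^14 = +1.
v=2: v_2(a)=-11, v_2(b)=-5; units ≡ 1, 5 (mod 8); ε·ε+αω+βω = 0·0+-11·1+-5·0 ≡ 1  ⇒  (a,b)_2 = -1.
v=29: a=29^3·(≡24), b=29^2·(≡26) mod 29; (24|29)=+1, (26|29)=-1; (−1)^{3·2·14}·(+1)^2·(-1)^3 = -1.
v=17: a=17^2·(≡11), b=17^1·(≡6) mod 17; (11|17)=-1, (6|17)=-1; (−1)^{2·1·8}·(-1)^1·(-1)^2 = -1.
v=19: a=19^3·(≡3), b=19^1·(≡15) mod 19; (3|19)=-1, (15|19)=-1; (−1)^{3·1·9}·(-1)^1·(-1)^3 = -1.
|Ram(-1102, -41990)| = 6, even; anisotropic at {2, 5, 17, 19, 29, ∞}.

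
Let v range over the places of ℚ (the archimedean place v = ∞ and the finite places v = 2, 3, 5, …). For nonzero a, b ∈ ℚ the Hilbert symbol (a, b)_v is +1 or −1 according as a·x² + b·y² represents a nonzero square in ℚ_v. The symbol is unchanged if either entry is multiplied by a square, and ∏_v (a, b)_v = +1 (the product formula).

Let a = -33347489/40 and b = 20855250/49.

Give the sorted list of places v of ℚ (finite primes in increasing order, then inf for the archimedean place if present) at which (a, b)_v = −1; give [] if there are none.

(a, b) ≡ (-138890, 92690) mod (ℚ^×)²; places V = {2, 3, 5, 7, 13, 17, 19, 23, 31, 43, ∞}.
(a,b)_3: α=0, u≡1; β=2, v≡2 (mod 3); (1|3)=+1, (2|3)=-1; sign (−1)^0·+1^2·-1^0 = +1.
(a,b)_31: α=0, u≡26; β=1, v≡20 (mod 31); (26|31)=-1, (20|31)=+1; sign (−1)^0·-1^1·+1^0 = -1.
(a,b)_43: α=1, u≡6; β=0, v≡13 (mod 43); (6|43)=+1, (13|43)=+1; sign (−1)^0·+1^0·+1^1 = +1.
(a,b)_19: α=1, u≡16; β=0, v≡3 (mod 19); (16|19)=+1, (3|19)=-1; sign (−1)^0·+1^0·-1^1 = -1.
(a,b)_17: α=1, u≡5; β=0, v≡5 (mod 17); (5|17)=-1, (5|17)=-1; sign (−1)^0·-1^0·-1^1 = -1.
(a,b)_23: α=0, u≡7; β=1, v≡7 (mod 23); (7|23)=-1, (7|23)=-1; sign (−1)^0·-1^1·-1^0 = -1.
(a,b)_5: α=-1, u≡2; β=3, v≡3 (mod 5); (2|5)=-1, (3|5)=-1; sign (−1)^0·-1^3·-1^-1 = +1.
(a,b)_7: α=4, u≡4; β=-2, v≡3 (mod 7); (4|7)=+1, (3|7)=-1; sign (−1)^0·+1^-2·-1^4 = +1.
(a,b)_∞: sgn(-138890)=−, sgn(92690)=+, so +1.
(a,b)_2: α=-3, β=1; u≡3, v≡1 (mod 8); ε(u)ε(v)=1·0, αω(v)=-3·0, βω(u)=1·1; sum ≡ 1  ⇒  -1.
(a,b)_13: α=0, u≡7; β=1, v≡5 (mod 13); (7|13)=-1, (5|13)=-1; sign (−1)^0·-1^1·-1^0 = -1.
|Ram(-138890, 92690)| = 6, even; anisotropic at {2, 13, 17, 19, 23, 31}.

[2, 13, 17, 19, 23, 31]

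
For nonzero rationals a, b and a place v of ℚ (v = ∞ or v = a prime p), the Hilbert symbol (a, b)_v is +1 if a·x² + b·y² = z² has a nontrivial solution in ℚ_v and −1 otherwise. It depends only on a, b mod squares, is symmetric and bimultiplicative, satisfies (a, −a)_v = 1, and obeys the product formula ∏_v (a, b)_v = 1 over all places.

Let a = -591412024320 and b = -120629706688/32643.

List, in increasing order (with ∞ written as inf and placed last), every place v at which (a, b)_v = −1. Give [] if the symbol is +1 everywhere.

(a, b) ≡ (-577550805, -776581) mod (ℚ^×)²; places V = {2, 3, 5, 13, 23, 29, 31, 41, 43, 47, 53, ∞}.
(a,b)_23: α=0, u≡5; β=2, v≡20 (mod 23); (5|23)=-1, (20|23)=-1; sign (−1)^0·-1^2·-1^0 = +1.
(a,b)_43: α=0, u≡24; β=2, v≡20 (mod 43); (24|43)=+1, (20|43)=-1; sign (−1)^0·+1^2·-1^0 = +1.
(a,b)_41: α=1, u≡30; β=1, v≡5 (mod 41); (30|41)=-1, (5|41)=+1; sign (−1)^0·-1^1·+1^1 = -1.
(a,b)_5: α=1, u≡1; β=0, v≡4 (mod 5); (1|5)=+1, (4|5)=+1; sign (−1)^0·+1^0·+1^1 = +1.
(a,b)_47: α=1, u≡5; β=1, v≡37 (mod 47); (5|47)=-1, (37|47)=+1; sign (−1)^1·-1^1·+1^1 = +1.
(a,b)_∞: sgn(-577550805)=−, sgn(-776581)=−, so -1.
(a,b)_13: α=1, u≡2; β=-1, v≡8 (mod 13); (2|13)=-1, (8|13)=-1; sign (−1)^0·-1^-1·-1^1 = +1.
(a,b)_2: α=10, β=6; u≡3, v≡3 (mod 8); ε(u)ε(v)=1·1, αω(v)=10·1, βω(u)=6·1; sum ≡ 1  ⇒  -1.
(a,b)_31: α=0, u≡27; β=-1, v≡28 (mod 31); (27|31)=-1, (28|31)=+1; sign (−1)^0·-1^-1·+1^0 = -1.
(a,b)_29: α=1, u≡18; β=0, v≡19 (mod 29); (18|29)=-1, (19|29)=-1; sign (−1)^0·-1^0·-1^1 = -1.
(a,b)_3: α=1, u≡1; β=-4, v≡2 (mod 3); (1|3)=+1, (2|3)=-1; sign (−1)^0·+1^-4·-1^1 = -1.
(a,b)_53: α=1, u≡27; β=0, v≡7 (mod 53); (27|53)=-1, (7|53)=+1; sign (−1)^0·-1^0·+1^1 = +1.
|Ram(-577550805, -776581)| = 6, even; anisotropic at {2, 3, 29, 31, 41, ∞}.

[2, 3, 29, 31, 41, inf]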